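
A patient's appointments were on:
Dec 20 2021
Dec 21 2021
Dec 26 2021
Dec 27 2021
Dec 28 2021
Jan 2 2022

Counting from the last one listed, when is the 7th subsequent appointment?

Jan 17 2022

Every event lands on a Monday or Tuesday or Sunday (gaps cycle 1, 5, 1, 1, 5).
So the schedule is: every Monday, Tuesday and Sunday.
The following Monday is Jan 3 2022.
The following Tuesday is Jan 4 2022.
Next Sunday: Jan 9 2022.
The following Monday is Jan 10 2022.
The following Tuesday is Jan 11 2022.
The following Sunday is Jan 16 2022.
Next Monday: Jan 17 2022.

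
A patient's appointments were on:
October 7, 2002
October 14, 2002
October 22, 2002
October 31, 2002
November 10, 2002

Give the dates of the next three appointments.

November 21, 2002; December 3, 2002; December 16, 2002

Intervals are 7, 8, 9, 10 days — an arithmetic progression with common difference 1.
Next gap: 11 days. November 10, 2002 + 11 days = November 21, 2002.
Next gap: 12 days. November 21, 2002 + 12 days = December 3, 2002.
Next gap: 13 days. December 3, 2002 + 13 days = December 16, 2002.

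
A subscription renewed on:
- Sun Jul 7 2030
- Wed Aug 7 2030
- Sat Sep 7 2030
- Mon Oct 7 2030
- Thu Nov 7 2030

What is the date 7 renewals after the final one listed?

Sat Jun 7 2031

Gaps: 31, 31, 30, 31 days — not constant. Every event is on the 7th of the month.
Pattern: the 7th of each month.
December 2030: Sat Dec 7 2030.
January 2031: Tue Jan 7 2031.
Next: February 2031 → Fri Feb 7 2031.
March 2031: Fri Mar 7 2031.
April 2031: Mon Apr 7 2031.
Next: May 2031 → Wed May 7 2031.
Next: June 2031 → Sat Jun 7 2031.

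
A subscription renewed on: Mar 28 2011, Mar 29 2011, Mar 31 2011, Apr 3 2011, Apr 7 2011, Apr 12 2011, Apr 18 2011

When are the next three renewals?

Gaps: 1, 2, 3, 4, 5, 6 days — each gap is 1 larger than the previous one.
Next gap: 7 days. Apr 18 2011 + 7 days = Apr 25 2011.
Next gap: 8 days. Apr 25 2011 + 8 days = May 3 2011.
Next gap: 9 days. May 3 2011 + 9 days = May 12 2011.

Apr 25 2011, May 3 2011, May 12 2011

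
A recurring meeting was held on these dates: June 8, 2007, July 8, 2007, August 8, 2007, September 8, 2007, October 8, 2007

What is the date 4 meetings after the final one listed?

The day-of-month is always 8 (30, 31, 31, 30 days between events).
So this recurs on the 8th of each month.
November 2007: November 8, 2007.
December 2007: December 8, 2007.
Next: January 2008 → January 8, 2008.
February 2008: February 8, 2008.

February 8, 2008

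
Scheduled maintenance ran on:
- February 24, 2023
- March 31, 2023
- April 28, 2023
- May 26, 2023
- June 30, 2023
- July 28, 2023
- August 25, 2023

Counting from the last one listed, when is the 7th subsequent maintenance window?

All Fridays; the gaps (35, 28, 28, 35, 28, 28) vary with month length.
This is the last Friday of each month.
Last Friday of September 2023: September 29, 2023.
Last Friday of October 2023: October 27, 2023.
November 2023 ends with Friday November 24, 2023.
Last Friday of December 2023: December 29, 2023.
January 2024 ends with Friday January 26, 2024.
February 2024 ends with Friday February 23, 2024.
Last Friday of March 2024: March 29, 2024.

March 29, 2024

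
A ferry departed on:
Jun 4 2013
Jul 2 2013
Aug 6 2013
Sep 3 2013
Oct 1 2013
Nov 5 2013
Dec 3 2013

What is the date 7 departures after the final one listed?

These are Tuesdays at 28- or 35-day spacing (28, 35, 28, 28, 35, 28).
The pattern: 1st Tuesday of the month.
1st Tuesday of January 2014: Jan 7 2014.
1st Tuesday of February 2014: Feb 4 2014.
1st Tuesday of March 2014: Mar 4 2014.
1st Tuesday of April 2014: Apr 1 2014.
May 2014 — 1st Tuesday is May 6 2014.
1st Tuesday of June 2014: Jun 3 2014.
1st Tuesday of July 2014: Jul 1 2014.

Jul 1 2014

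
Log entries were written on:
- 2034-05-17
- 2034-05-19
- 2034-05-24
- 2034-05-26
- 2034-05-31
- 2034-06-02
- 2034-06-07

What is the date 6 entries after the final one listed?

Every event lands on a Wednesday or Friday (gaps cycle 2, 5, 2, 5, 2, 5).
So the schedule is: every Wednesday and Friday.
The following Friday is 2034-06-09.
The following Wednesday is 2034-06-14.
The following Friday is 2034-06-16.
The following Wednesday is 2034-06-21.
The following Friday is 2034-06-23.
Next Wednesday: 2034-06-28.

2034-06-28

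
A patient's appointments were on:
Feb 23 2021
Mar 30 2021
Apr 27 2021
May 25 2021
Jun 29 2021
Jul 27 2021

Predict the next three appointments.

Aug 31 2021, Sep 28 2021, Oct 26 2021

All Tuesdays; the gaps (35, 28, 28, 35, 28) vary with month length.
This is the last Tuesday of each month.
August 2021 ends with Tuesday Aug 31 2021.
Last Tuesday of September 2021: Sep 28 2021.
October 2021 ends with Tuesday Oct 26 2021.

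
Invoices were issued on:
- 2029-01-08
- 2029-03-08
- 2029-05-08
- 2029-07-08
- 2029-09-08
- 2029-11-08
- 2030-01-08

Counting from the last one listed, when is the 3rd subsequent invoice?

Gaps: 59, 61, 61, 62, 61, 61 days — not constant. Every event is on the 8th of the month.
Pattern: the 8th of every 2 months.
Next: March 2030 → 2030-03-08.
Next: May 2030 → 2030-05-08.
Next: July 2030 → 2030-07-08.

2030-07-08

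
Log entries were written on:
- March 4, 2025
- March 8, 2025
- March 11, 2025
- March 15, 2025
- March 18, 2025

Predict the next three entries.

March 22, 2025; March 25, 2025; March 29, 2025

Gaps: 4, 3, 4, 3 days — not constant, but cyclic with period 2.
The events fall on every Tuesday and Saturday.
Next Saturday: March 22, 2025.
The following Tuesday is March 25, 2025.
The following Saturday is March 29, 2025.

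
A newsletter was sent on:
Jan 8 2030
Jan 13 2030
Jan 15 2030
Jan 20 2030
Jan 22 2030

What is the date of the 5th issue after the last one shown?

The gap pattern 5, 2, 5, 2 repeats every 2 events.
These are the Tuesdays and Sundays of each week.
Next Sunday: Jan 27 2030.
Next Tuesday: Jan 29 2030.
Next Sunday: Feb 3 2030.
Next Tuesday: Feb 5 2030.
The following Sunday is Feb 10 2030.

Feb 10 2030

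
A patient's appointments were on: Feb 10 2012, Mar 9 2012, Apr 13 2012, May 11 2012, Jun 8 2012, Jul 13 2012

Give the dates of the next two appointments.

These are Fridays at 28- or 35-day spacing (28, 35, 28, 28, 35).
The pattern: 2nd Friday of the month.
August 2012 — 2nd Friday is Aug 10 2012.
2nd Friday of September 2012: Sep 14 2012.

Aug 10 2012, Sep 14 2012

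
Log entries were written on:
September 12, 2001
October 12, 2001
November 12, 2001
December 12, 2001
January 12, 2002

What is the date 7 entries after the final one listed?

August 12, 2002

Gaps: 30, 31, 30, 31 days — not constant. Every event is on the 12th of the month.
Pattern: the 12th of each month.
February 2002: February 12, 2002.
March 2002: March 12, 2002.
April 2002: April 12, 2002.
May 2002: May 12, 2002.
Next: June 2002 → June 12, 2002.
July 2002: July 12, 2002.
August 2002: August 12, 2002.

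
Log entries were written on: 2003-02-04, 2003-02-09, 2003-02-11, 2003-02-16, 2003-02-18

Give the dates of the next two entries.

2003-02-23, 2003-02-25

The gap pattern 5, 2, 5, 2 repeats every 2 events.
These are the Tuesdays and Sundays of each week.
Next Sunday: 2003-02-23.
The following Tuesday is 2003-02-25.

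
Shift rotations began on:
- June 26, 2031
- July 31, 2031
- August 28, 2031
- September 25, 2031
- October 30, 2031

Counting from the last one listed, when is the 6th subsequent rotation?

These are Thursdays with 35, 28, 28, 35-day gaps.
Each is the final Thursday of its month — July 31, 2031 is past the 28th, so '4th Thursday' doesn't fit.
November 2031 ends with Thursday November 27, 2031.
December 2031 ends with Thursday December 25, 2031.
January 2032 ends with Thursday January 29, 2032.
February 2032 ends with Thursday February 26, 2032.
Last Thursday of March 2032: March 25, 2032.
Last Thursday of April 2032: April 29, 2032.

April 29, 2032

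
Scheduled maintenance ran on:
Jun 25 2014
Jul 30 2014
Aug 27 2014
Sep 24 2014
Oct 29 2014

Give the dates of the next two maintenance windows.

These are Wednesdays with 35, 28, 28, 35-day gaps.
Each is the final Wednesday of its month — Jul 30 2014 is past the 28th, so '4th Wednesday' doesn't fit.
November 2014 ends with Wednesday Nov 26 2014.
December 2014 ends with Wednesday Dec 31 2014.

Nov 26 2014, Dec 31 2014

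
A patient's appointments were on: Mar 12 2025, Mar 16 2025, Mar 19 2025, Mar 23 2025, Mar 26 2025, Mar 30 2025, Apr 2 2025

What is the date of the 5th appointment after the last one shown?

Every event lands on a Wednesday or Sunday (gaps cycle 4, 3, 4, 3, 4, 3).
So the schedule is: every Wednesday and Sunday.
The following Sunday is Apr 6 2025.
The following Wednesday is Apr 9 2025.
Next Sunday: Apr 13 2025.
Next Wednesday: Apr 16 2025.
Next Sunday: Apr 20 2025.

Apr 20 2025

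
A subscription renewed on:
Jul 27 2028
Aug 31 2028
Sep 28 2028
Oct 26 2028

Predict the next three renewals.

Every date is a Thursday; gaps 35, 28, 28 days.
Each is the last Thursday of its month (at least one falls on the 29th or later, ruling out '4th Thursday').
Last Thursday of November 2028: Nov 30 2028.
December 2028 ends with Thursday Dec 28 2028.
January 2029 ends with Thursday Jan 25 2029.

Nov 30 2028, Dec 28 2028, Jan 25 2029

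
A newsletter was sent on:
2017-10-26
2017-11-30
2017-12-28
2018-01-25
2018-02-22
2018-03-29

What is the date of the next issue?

2018-04-26

Every date is a Thursday; gaps 35, 28, 28, 28, 35 days.
Each is the last Thursday of its month (at least one falls on the 29th or later, ruling out '4th Thursday').
Last Thursday of April 2018: 2018-04-26.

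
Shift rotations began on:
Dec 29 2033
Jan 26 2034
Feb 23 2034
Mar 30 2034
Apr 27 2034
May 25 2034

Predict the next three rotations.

Jun 29 2034, Jul 27 2034, Aug 31 2034

These are Thursdays with 28, 28, 35, 28, 28-day gaps.
Each is the final Thursday of its month — Dec 29 2033 is past the 28th, so '4th Thursday' doesn't fit.
June 2034 ends with Thursday Jun 29 2034.
July 2034 ends with Thursday Jul 27 2034.
Last Thursday of August 2034: Aug 31 2034.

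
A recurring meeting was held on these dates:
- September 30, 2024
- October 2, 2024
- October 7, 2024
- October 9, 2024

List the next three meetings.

October 14, 2024; October 16, 2024; October 21, 2024

The gap pattern 2, 5, 2 repeats every 2 events.
These are the Mondays and Wednesdays of each week.
Next Monday: October 14, 2024.
Next Wednesday: October 16, 2024.
The following Monday is October 21, 2024.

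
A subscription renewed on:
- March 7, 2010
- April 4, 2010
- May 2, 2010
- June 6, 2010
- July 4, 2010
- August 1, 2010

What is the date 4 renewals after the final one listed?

Gaps: 28, 28, 35, 28, 28 days — a mix of 28 and 35. Every date is a Sunday.
Each is the 1st Sunday of its month.
September 2010 — 1st Sunday is September 5, 2010.
1st Sunday of October 2010: October 3, 2010.
1st Sunday of November 2010: November 7, 2010.
1st Sunday of December 2010: December 5, 2010.

December 5, 2010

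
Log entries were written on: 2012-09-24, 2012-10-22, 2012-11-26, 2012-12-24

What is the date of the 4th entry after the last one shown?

These are Mondays at 28- or 35-day spacing (28, 35, 28).
The pattern: 4th Monday of the month.
January 2013 — 4th Monday is 2013-01-28.
4th Monday of February 2013: 2013-02-25.
March 2013 — 4th Monday is 2013-03-25.
April 2013 — 4th Monday is 2013-04-22.

2013-04-22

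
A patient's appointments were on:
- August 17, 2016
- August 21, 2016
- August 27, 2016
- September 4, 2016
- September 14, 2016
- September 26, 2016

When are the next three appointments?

October 10, 2016; October 26, 2016; November 13, 2016

Gaps: 4, 6, 8, 10, 12 days — each gap is 2 larger than the previous one.
Next gap: 14 days. September 26, 2016 + 14 days = October 10, 2016.
Next gap: 16 days. October 10, 2016 + 16 days = October 26, 2016.
Next gap: 18 days. October 26, 2016 + 18 days = November 13, 2016.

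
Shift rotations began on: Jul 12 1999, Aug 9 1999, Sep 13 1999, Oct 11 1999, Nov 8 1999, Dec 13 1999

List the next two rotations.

Jan 10 2000, Feb 14 2000

Gaps: 28, 35, 28, 28, 35 days — a mix of 28 and 35. Every date is a Monday.
Each is the 2nd Monday of its month.
2nd Monday of January 2000: Jan 10 2000.
February 2000 — 2nd Monday is Feb 14 2000.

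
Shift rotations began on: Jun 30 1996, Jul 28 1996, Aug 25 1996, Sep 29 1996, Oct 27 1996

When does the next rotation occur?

Nov 24 1996

All Sundays; the gaps (28, 28, 35, 28) vary with month length.
This is the last Sunday of each month.
November 1996 ends with Sunday Nov 24 1996.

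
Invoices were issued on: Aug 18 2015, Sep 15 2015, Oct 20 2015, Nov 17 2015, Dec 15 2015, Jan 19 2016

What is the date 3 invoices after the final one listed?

These are Tuesdays at 28- or 35-day spacing (28, 35, 28, 28, 35).
The pattern: 3rd Tuesday of the month.
3rd Tuesday of February 2016: Feb 16 2016.
3rd Tuesday of March 2016: Mar 15 2016.
April 2016 — 3rd Tuesday is Apr 19 2016.

Apr 19 2016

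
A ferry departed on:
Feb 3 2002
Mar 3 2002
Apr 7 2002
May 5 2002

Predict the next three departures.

Jun 2 2002, Jul 7 2002, Aug 4 2002

Gaps: 28, 35, 28 days — a mix of 28 and 35. Every date is a Sunday.
Each is the 1st Sunday of its month.
1st Sunday of June 2002: Jun 2 2002.
July 2002 — 1st Sunday is Jul 7 2002.
August 2002 — 1st Sunday is Aug 4 2002.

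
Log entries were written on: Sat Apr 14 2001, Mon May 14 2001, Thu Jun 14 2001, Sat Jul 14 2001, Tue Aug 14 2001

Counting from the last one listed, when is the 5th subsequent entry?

Mon Jan 14 2002

Gaps: 30, 31, 30, 31 days — not constant. Every event is on the 14th of the month.
Pattern: the 14th of each month.
September 2001: Fri Sep 14 2001.
Next: October 2001 → Sun Oct 14 2001.
Next: November 2001 → Wed Nov 14 2001.
Next: December 2001 → Fri Dec 14 2001.
Next: January 2002 → Mon Jan 14 2002.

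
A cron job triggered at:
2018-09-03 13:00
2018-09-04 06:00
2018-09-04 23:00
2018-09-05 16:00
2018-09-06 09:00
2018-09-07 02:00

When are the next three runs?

2018-09-07 19:00, 2018-09-08 12:00, 2018-09-09 05:00

Gaps: 17, 17, 17, 17, 17 hours — each event is 17 hours after the previous one.
2018-09-07 02:00 + 17 h = 2018-09-07 19:00.
2018-09-07 19:00 + 17 h = 2018-09-08 12:00.
2018-09-08 12:00 + 17 h = 2018-09-09 05:00.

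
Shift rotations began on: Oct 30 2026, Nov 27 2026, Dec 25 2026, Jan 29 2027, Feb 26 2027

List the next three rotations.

Mar 26 2027, Apr 30 2027, May 28 2027

Every date is a Friday; gaps 28, 28, 35, 28 days.
Each is the last Friday of its month (at least one falls on the 29th or later, ruling out '4th Friday').
March 2027 ends with Friday Mar 26 2027.
April 2027 ends with Friday Apr 30 2027.
Last Friday of May 2027: May 28 2027.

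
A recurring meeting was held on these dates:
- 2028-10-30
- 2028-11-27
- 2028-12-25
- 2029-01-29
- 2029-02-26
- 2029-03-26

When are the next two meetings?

2029-04-30, 2029-05-28

All Mondays; the gaps (28, 28, 35, 28, 28) vary with month length.
This is the last Monday of each month.
Last Monday of April 2029: 2029-04-30.
May 2029 ends with Monday 2029-05-28.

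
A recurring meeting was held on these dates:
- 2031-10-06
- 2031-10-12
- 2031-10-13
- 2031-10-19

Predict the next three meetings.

The gap pattern 6, 1, 6 repeats every 2 events.
These are the Mondays and Sundays of each week.
The following Monday is 2031-10-20.
Next Sunday: 2031-10-26.
The following Monday is 2031-10-27.

2031-10-20, 2031-10-26, 2031-10-27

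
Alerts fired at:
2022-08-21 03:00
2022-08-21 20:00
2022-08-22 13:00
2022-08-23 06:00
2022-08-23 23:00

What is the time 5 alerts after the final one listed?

2022-08-27 12:00

The interval is a steady 17 hours (17, 17, 17, 17).
2022-08-23 23:00 + 17 h = 2022-08-24 16:00.
2022-08-24 16:00 + 17 h = 2022-08-25 09:00.
2022-08-25 09:00 + 17 h = 2022-08-26 02:00.
2022-08-26 02:00 + 17 h = 2022-08-26 19:00.
2022-08-26 19:00 + 17 h = 2022-08-27 12:00.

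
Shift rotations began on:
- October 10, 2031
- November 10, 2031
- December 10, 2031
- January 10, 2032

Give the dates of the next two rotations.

February 10, 2032; March 10, 2032

The day-of-month is always 10 (31, 30, 31 days between events).
So this recurs on the 10th of each month.
Next: February 2032 → February 10, 2032.
Next: March 2032 → March 10, 2032.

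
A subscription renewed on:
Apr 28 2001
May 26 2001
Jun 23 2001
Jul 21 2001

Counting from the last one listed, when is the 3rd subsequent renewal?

The spacing is 28, 28, 28 days — always 28 days.
Jul 21 2001 + 28 days = Aug 18 2001.
Aug 18 2001 + 28 days = Sep 15 2001.
Sep 15 2001 + 28 days = Oct 13 2001.

Oct 13 2001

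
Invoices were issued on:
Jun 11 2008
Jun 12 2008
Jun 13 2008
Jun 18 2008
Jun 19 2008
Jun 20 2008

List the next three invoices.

Gaps: 1, 1, 5, 1, 1 days — not constant, but cyclic with period 3.
The events fall on every Wednesday, Thursday and Friday.
The following Wednesday is Jun 25 2008.
The following Thursday is Jun 26 2008.
The following Friday is Jun 27 2008.

Jun 25 2008, Jun 26 2008, Jun 27 2008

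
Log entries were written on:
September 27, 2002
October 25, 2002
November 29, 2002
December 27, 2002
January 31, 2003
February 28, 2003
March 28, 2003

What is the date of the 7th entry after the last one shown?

All Fridays; the gaps (28, 35, 28, 35, 28, 28) vary with month length.
This is the last Friday of each month.
Last Friday of April 2003: April 25, 2003.
May 2003 ends with Friday May 30, 2003.
Last Friday of June 2003: June 27, 2003.
July 2003 ends with Friday July 25, 2003.
August 2003 ends with Friday August 29, 2003.
September 2003 ends with Friday September 26, 2003.
October 2003 ends with Friday October 31, 2003.

October 31, 2003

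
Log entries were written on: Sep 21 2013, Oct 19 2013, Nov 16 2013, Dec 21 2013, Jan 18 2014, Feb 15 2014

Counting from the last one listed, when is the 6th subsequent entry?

Aug 16 2014

Gaps: 28, 28, 35, 28, 28 days — a mix of 28 and 35. Every date is a Saturday.
Each is the 3rd Saturday of its month.
March 2014 — 3rd Saturday is Mar 15 2014.
April 2014 — 3rd Saturday is Apr 19 2014.
3rd Saturday of May 2014: May 17 2014.
3rd Saturday of June 2014: Jun 21 2014.
July 2014 — 3rd Saturday is Jul 19 2014.
August 2014 — 3rd Saturday is Aug 16 2014.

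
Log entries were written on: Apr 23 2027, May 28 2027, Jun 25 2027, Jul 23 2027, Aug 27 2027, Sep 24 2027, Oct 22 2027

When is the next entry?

All dates are Fridays, 35, 28, 28, 35, 28, 28 days apart.
Specifically, the 4th Friday of each month.
November 2027 — 4th Friday is Nov 26 2027.

Nov 26 2027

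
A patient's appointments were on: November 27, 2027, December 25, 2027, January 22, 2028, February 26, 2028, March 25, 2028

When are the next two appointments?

All dates are Saturdays, 28, 28, 35, 28 days apart.
Specifically, the 4th Saturday of each month.
4th Saturday of April 2028: April 22, 2028.
4th Saturday of May 2028: May 27, 2028.

April 22, 2028; May 27, 2028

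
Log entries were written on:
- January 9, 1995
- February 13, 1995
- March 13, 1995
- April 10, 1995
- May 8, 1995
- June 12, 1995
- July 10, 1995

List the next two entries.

August 14, 1995; September 11, 1995

Gaps: 35, 28, 28, 28, 35, 28 days — a mix of 28 and 35. Every date is a Monday.
Each is the 2nd Monday of its month.
2nd Monday of August 1995: August 14, 1995.
September 1995 — 2nd Monday is September 11, 1995.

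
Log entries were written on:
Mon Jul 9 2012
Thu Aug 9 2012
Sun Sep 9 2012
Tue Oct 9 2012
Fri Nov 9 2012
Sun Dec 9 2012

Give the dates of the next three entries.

Wed Jan 9 2013, Sat Feb 9 2013, Sat Mar 9 2013

Each date is the 9th; the gaps (31, 31, 30, 31, 30) track the month lengths.
The rule is the 9th of each month.
Next: January 2013 → Wed Jan 9 2013.
February 2013: Sat Feb 9 2013.
March 2013: Sat Mar 9 2013.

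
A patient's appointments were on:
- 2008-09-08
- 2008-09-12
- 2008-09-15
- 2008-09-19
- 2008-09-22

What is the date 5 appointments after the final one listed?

2008-10-10

Gaps: 4, 3, 4, 3 days — not constant, but cyclic with period 2.
The events fall on every Monday and Friday.
The following Friday is 2008-09-26.
The following Monday is 2008-09-29.
Next Friday: 2008-10-03.
Next Monday: 2008-10-06.
Next Friday: 2008-10-10.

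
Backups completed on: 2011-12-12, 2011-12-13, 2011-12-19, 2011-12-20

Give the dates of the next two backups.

2011-12-26, 2011-12-27

The gap pattern 1, 6, 1 repeats every 2 events.
These are the Mondays and Tuesdays of each week.
The following Monday is 2011-12-26.
Next Tuesday: 2011-12-27.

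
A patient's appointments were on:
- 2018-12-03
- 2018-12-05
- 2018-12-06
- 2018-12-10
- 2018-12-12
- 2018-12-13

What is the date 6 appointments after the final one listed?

The gap pattern 2, 1, 4, 2, 1 repeats every 3 events.
These are the Mondays, Wednesdays and Thursdays of each week.
Next Monday: 2018-12-17.
Next Wednesday: 2018-12-19.
Next Thursday: 2018-12-20.
Next Monday: 2018-12-24.
Next Wednesday: 2018-12-26.
Next Thursday: 2018-12-27.

2018-12-27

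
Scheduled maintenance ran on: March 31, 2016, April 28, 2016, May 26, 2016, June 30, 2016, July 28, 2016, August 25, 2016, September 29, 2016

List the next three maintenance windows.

October 27, 2016; November 24, 2016; December 29, 2016

These are Thursdays with 28, 28, 35, 28, 28, 35-day gaps.
Each is the final Thursday of its month — March 31, 2016 is past the 28th, so '4th Thursday' doesn't fit.
Last Thursday of October 2016: October 27, 2016.
Last Thursday of November 2016: November 24, 2016.
December 2016 ends with Thursday December 29, 2016.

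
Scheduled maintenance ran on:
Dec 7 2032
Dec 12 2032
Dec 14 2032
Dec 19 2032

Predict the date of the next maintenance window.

Dec 21 2032

Every event lands on a Tuesday or Sunday (gaps cycle 5, 2, 5).
So the schedule is: every Tuesday and Sunday.
The following Tuesday is Dec 21 2032.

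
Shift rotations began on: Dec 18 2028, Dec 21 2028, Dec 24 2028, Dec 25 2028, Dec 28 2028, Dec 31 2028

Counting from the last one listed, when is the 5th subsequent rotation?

Every event lands on a Monday or Thursday or Sunday (gaps cycle 3, 3, 1, 3, 3).
So the schedule is: every Monday, Thursday and Sunday.
Next Monday: Jan 1 2029.
Next Thursday: Jan 4 2029.
The following Sunday is Jan 7 2029.
Next Monday: Jan 8 2029.
Next Thursday: Jan 11 2029.

Jan 11 2029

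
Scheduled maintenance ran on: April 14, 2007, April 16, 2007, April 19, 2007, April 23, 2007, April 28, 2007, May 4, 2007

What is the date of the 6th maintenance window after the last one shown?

June 30, 2007

Gaps: 2, 3, 4, 5, 6 days — each gap is 1 larger than the previous one.
Next gap: 7 days. May 4, 2007 + 7 days = May 11, 2007.
Next gap: 8 days. May 11, 2007 + 8 days = May 19, 2007.
Next gap: 9 days. May 19, 2007 + 9 days = May 28, 2007.
Next gap: 10 days. May 28, 2007 + 10 days = June 7, 2007.
Next gap: 11 days. June 7, 2007 + 11 days = June 18, 2007.
Next gap: 12 days. June 18, 2007 + 12 days = June 30, 2007.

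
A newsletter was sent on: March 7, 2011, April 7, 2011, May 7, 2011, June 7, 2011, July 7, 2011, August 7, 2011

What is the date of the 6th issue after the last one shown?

February 7, 2012

The day-of-month is always 7 (31, 30, 31, 30, 31 days between events).
So this recurs on the 7th of each month.
Next: September 2011 → September 7, 2011.
Next: October 2011 → October 7, 2011.
November 2011: November 7, 2011.
December 2011: December 7, 2011.
January 2012: January 7, 2012.
Next: February 2012 → February 7, 2012.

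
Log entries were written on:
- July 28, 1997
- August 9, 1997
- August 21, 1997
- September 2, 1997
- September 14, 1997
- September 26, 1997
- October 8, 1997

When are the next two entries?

October 20, 1997; November 1, 1997

Every event comes 12 days after the last (12, 12, 12, 12, 12, 12).
October 8, 1997 + 12 days = October 20, 1997.
October 20, 1997 + 12 days = November 1, 1997.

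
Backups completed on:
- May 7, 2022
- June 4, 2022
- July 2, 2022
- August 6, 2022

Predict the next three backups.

September 3, 2022; October 1, 2022; November 5, 2022

Gaps: 28, 28, 35 days — a mix of 28 and 35. Every date is a Saturday.
Each is the 1st Saturday of its month.
September 2022 — 1st Saturday is September 3, 2022.
October 2022 — 1st Saturday is October 1, 2022.
1st Saturday of November 2022: November 5, 2022.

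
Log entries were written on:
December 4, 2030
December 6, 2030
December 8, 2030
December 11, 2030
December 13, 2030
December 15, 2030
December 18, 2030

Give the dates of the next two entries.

Every event lands on a Wednesday or Friday or Sunday (gaps cycle 2, 2, 3, 2, 2, 3).
So the schedule is: every Wednesday, Friday and Sunday.
Next Friday: December 20, 2030.
Next Sunday: December 22, 2030.

December 20, 2030; December 22, 2030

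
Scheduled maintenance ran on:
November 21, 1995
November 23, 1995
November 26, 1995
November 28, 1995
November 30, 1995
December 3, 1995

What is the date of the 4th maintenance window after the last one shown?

Every event lands on a Tuesday or Thursday or Sunday (gaps cycle 2, 3, 2, 2, 3).
So the schedule is: every Tuesday, Thursday and Sunday.
The following Tuesday is December 5, 1995.
The following Thursday is December 7, 1995.
Next Sunday: December 10, 1995.
The following Tuesday is December 12, 1995.

December 12, 1995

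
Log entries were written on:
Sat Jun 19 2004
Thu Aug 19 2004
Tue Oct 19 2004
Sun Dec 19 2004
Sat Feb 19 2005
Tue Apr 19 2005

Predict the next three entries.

Sun Jun 19 2005, Fri Aug 19 2005, Wed Oct 19 2005

The day-of-month is always 19 (61, 61, 61, 62, 59 days between events).
So this recurs on the 19th of every 2 months.
June 2005: Sun Jun 19 2005.
August 2005: Fri Aug 19 2005.
Next: October 2005 → Wed Oct 19 2005.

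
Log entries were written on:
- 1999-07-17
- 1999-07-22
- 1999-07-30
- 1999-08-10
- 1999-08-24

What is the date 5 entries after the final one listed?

The spacing grows by 3 each time: 5, 8, 11, 14 days.
Next gap: 17 days. 1999-08-24 + 17 days = 1999-09-10.
Next gap: 20 days. 1999-09-10 + 20 days = 1999-09-30.
Next gap: 23 days. 1999-09-30 + 23 days = 1999-10-23.
Next gap: 26 days. 1999-10-23 + 26 days = 1999-11-18.
Next gap: 29 days. 1999-11-18 + 29 days = 1999-12-17.

1999-12-17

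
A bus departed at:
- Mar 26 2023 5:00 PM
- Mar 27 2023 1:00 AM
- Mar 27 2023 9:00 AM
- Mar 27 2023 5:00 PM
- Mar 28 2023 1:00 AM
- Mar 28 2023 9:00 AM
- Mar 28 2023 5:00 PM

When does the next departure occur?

Mar 29 2023 1:00 AM

Spacing: 8, 8, 8, 8, 8, 8 h — constant 8 h.
Mar 28 2023 5:00 PM + 8 h = Mar 29 2023 1:00 AM.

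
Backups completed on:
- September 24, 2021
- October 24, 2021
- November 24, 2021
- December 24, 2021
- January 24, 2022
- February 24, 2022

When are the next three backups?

Gaps: 30, 31, 30, 31, 31 days — not constant. Every event is on the 24th of the month.
Pattern: the 24th of each month.
March 2022: March 24, 2022.
April 2022: April 24, 2022.
May 2022: May 24, 2022.

March 24, 2022; April 24, 2022; May 24, 2022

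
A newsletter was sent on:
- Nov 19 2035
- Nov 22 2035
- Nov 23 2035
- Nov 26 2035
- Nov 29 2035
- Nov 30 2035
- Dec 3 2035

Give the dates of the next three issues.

Dec 6 2035, Dec 7 2035, Dec 10 2035

Gaps: 3, 1, 3, 3, 1, 3 days — not constant, but cyclic with period 3.
The events fall on every Monday, Thursday and Friday.
The following Thursday is Dec 6 2035.
Next Friday: Dec 7 2035.
Next Monday: Dec 10 2035.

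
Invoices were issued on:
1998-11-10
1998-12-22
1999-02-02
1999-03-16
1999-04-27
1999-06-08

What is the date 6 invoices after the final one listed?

Gaps between consecutive events: 42, 42, 42, 42, 42 days — a constant 42-day interval.
1999-06-08 + 42 days = 1999-07-20.
1999-07-20 + 42 days = 1999-08-31.
1999-08-31 + 42 days = 1999-10-12.
1999-10-12 + 42 days = 1999-11-23.
1999-11-23 + 42 days = 2000-01-04.
2000-01-04 + 42 days = 2000-02-15.

2000-02-15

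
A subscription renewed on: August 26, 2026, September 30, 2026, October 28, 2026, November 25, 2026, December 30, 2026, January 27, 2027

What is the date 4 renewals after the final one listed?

All Wednesdays; the gaps (35, 28, 28, 35, 28) vary with month length.
This is the last Wednesday of each month.
Last Wednesday of February 2027: February 24, 2027.
March 2027 ends with Wednesday March 31, 2027.
Last Wednesday of April 2027: April 28, 2027.
Last Wednesday of May 2027: May 26, 2027.

May 26, 2027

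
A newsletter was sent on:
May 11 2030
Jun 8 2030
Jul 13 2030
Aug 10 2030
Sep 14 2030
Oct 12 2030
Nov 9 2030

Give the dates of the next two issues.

All dates are Saturdays, 28, 35, 28, 35, 28, 28 days apart.
Specifically, the 2nd Saturday of each month.
December 2030 — 2nd Saturday is Dec 14 2030.
2nd Saturday of January 2031: Jan 11 2031.

Dec 14 2030, Jan 11 2031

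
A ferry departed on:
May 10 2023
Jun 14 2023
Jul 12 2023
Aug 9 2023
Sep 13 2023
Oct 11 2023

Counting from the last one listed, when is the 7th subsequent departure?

Gaps: 35, 28, 28, 35, 28 days — a mix of 28 and 35. Every date is a Wednesday.
Each is the 2nd Wednesday of its month.
2nd Wednesday of November 2023: Nov 8 2023.
December 2023 — 2nd Wednesday is Dec 13 2023.
2nd Wednesday of January 2024: Jan 10 2024.
2nd Wednesday of February 2024: Feb 14 2024.
2nd Wednesday of March 2024: Mar 13 2024.
April 2024 — 2nd Wednesday is Apr 10 2024.
2nd Wednesday of May 2024: May 8 2024.

May 8 2024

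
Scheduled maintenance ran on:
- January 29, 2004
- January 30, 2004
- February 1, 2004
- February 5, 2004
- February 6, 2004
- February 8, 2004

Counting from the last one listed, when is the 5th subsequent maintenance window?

February 20, 2004

The gap pattern 1, 2, 4, 1, 2 repeats every 3 events.
These are the Thursdays, Fridays and Sundays of each week.
The following Thursday is February 12, 2004.
The following Friday is February 13, 2004.
Next Sunday: February 15, 2004.
The following Thursday is February 19, 2004.
The following Friday is February 20, 2004.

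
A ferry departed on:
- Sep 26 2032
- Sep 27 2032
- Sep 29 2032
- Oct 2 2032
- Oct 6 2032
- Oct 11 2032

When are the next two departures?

Oct 17 2032, Oct 24 2032

The spacing grows by 1 each time: 1, 2, 3, 4, 5 days.
Next gap: 6 days. Oct 11 2032 + 6 days = Oct 17 2032.
Next gap: 7 days. Oct 17 2032 + 7 days = Oct 24 2032.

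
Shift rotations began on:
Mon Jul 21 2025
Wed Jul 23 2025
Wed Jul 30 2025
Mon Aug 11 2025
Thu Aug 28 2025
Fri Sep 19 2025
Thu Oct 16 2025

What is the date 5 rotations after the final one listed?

Thu May 14 2026

Gaps: 2, 7, 12, 17, 22, 27 days — each gap is 5 larger than the previous one.
Next gap: 32 days. Thu Oct 16 2025 + 32 days = Mon Nov 17 2025.
Next gap: 37 days. Mon Nov 17 2025 + 37 days = Wed Dec 24 2025.
Next gap: 42 days. Wed Dec 24 2025 + 42 days = Wed Feb 4 2026.
Next gap: 47 days. Wed Feb 4 2026 + 47 days = Mon Mar 23 2026.
Next gap: 52 days. Mon Mar 23 2026 + 52 days = Thu May 14 2026.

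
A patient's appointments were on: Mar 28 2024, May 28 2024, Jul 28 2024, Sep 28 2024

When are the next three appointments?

The day-of-month is always 28 (61, 61, 62 days between events).
So this recurs on the 28th of every 2 months.
November 2024: Nov 28 2024.
January 2025: Jan 28 2025.
Next: March 2025 → Mar 28 2025.

Nov 28 2024, Jan 28 2025, Mar 28 2025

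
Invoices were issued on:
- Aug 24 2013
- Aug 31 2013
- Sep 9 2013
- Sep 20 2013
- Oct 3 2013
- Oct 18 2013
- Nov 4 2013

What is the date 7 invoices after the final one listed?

The spacing grows by 2 each time: 7, 9, 11, 13, 15, 17 days.
Next gap: 19 days. Nov 4 2013 + 19 days = Nov 23 2013.
Next gap: 21 days. Nov 23 2013 + 21 days = Dec 14 2013.
Next gap: 23 days. Dec 14 2013 + 23 days = Jan 6 2014.
Next gap: 25 days. Jan 6 2014 + 25 days = Jan 31 2014.
Next gap: 27 days. Jan 31 2014 + 27 days = Feb 27 2014.
Next gap: 29 days. Feb 27 2014 + 29 days = Mar 28 2014.
Next gap: 31 days. Mar 28 2014 + 31 days = Apr 28 2014.

Apr 28 2014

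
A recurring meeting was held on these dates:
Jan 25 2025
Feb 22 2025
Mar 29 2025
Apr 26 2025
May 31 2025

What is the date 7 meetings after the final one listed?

All Saturdays; the gaps (28, 35, 28, 35) vary with month length.
This is the last Saturday of each month.
June 2025 ends with Saturday Jun 28 2025.
Last Saturday of July 2025: Jul 26 2025.
Last Saturday of August 2025: Aug 30 2025.
Last Saturday of September 2025: Sep 27 2025.
October 2025 ends with Saturday Oct 25 2025.
November 2025 ends with Saturday Nov 29 2025.
Last Saturday of December 2025: Dec 27 2025.

Dec 27 2025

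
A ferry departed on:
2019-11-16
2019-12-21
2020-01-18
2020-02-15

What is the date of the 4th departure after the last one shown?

2020-06-20

These are Saturdays at 28- or 35-day spacing (35, 28, 28).
The pattern: 3rd Saturday of the month.
3rd Saturday of March 2020: 2020-03-21.
April 2020 — 3rd Saturday is 2020-04-18.
May 2020 — 3rd Saturday is 2020-05-16.
June 2020 — 3rd Saturday is 2020-06-20.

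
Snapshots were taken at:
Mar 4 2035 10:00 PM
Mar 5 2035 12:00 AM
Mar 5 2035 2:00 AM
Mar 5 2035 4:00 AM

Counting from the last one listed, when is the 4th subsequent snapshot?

Mar 5 2035 12:00 PM

Spacing: 2, 2, 2 h — constant 2 h.
Mar 5 2035 4:00 AM + 2 h = Mar 5 2035 6:00 AM.
Mar 5 2035 6:00 AM + 2 h = Mar 5 2035 8:00 AM.
Mar 5 2035 8:00 AM + 2 h = Mar 5 2035 10:00 AM.
Mar 5 2035 10:00 AM + 2 h = Mar 5 2035 12:00 PM.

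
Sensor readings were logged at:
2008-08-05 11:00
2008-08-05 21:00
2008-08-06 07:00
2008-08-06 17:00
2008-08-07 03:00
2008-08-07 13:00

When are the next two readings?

The interval is a steady 10 hours (10, 10, 10, 10, 10).
2008-08-07 13:00 + 10 h = 2008-08-07 23:00.
2008-08-07 23:00 + 10 h = 2008-08-08 09:00.

2008-08-07 23:00, 2008-08-08 09:00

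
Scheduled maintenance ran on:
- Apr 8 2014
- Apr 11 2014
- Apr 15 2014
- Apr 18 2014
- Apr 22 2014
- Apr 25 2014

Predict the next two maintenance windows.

Apr 29 2014, May 2 2014

Gaps: 3, 4, 3, 4, 3 days — not constant, but cyclic with period 2.
The events fall on every Tuesday and Friday.
The following Tuesday is Apr 29 2014.
The following Friday is May 2 2014.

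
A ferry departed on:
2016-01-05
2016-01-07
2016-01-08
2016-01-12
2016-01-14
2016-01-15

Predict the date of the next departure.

2016-01-19

Every event lands on a Tuesday or Thursday or Friday (gaps cycle 2, 1, 4, 2, 1).
So the schedule is: every Tuesday, Thursday and Friday.
Next Tuesday: 2016-01-19.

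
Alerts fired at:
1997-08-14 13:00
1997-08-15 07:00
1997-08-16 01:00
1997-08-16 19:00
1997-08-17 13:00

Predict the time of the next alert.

Gaps: 18, 18, 18, 18 hours — each event is 18 hours after the previous one.
1997-08-17 13:00 + 18 h = 1997-08-18 07:00.

1997-08-18 07:00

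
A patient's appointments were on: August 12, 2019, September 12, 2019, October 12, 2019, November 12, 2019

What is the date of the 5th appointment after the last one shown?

April 12, 2020

Gaps: 31, 30, 31 days — not constant. Every event is on the 12th of the month.
Pattern: the 12th of each month.
December 2019: December 12, 2019.
Next: January 2020 → January 12, 2020.
Next: February 2020 → February 12, 2020.
March 2020: March 12, 2020.
April 2020: April 12, 2020.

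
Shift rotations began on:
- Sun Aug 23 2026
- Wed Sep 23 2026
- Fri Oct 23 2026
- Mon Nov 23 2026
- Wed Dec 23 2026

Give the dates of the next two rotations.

Sat Jan 23 2027, Tue Feb 23 2027

Gaps: 31, 30, 31, 30 days — not constant. Every event is on the 23rd of the month.
Pattern: the 23rd of each month.
Next: January 2027 → Sat Jan 23 2027.
Next: February 2027 → Tue Feb 23 2027.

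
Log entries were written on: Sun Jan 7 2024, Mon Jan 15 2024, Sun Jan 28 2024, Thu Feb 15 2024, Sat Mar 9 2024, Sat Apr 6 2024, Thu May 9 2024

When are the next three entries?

The spacing grows by 5 each time: 8, 13, 18, 23, 28, 33 days.
Next gap: 38 days. Thu May 9 2024 + 38 days = Sun Jun 16 2024.
Next gap: 43 days. Sun Jun 16 2024 + 43 days = Mon Jul 29 2024.
Next gap: 48 days. Mon Jul 29 2024 + 48 days = Sun Sep 15 2024.

Sun Jun 16 2024, Mon Jul 29 2024, Sun Sep 15 2024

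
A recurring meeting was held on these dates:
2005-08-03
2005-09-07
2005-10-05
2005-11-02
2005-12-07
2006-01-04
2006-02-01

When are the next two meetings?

All dates are Wednesdays, 35, 28, 28, 35, 28, 28 days apart.
Specifically, the 1st Wednesday of each month.
March 2006 — 1st Wednesday is 2006-03-01.
April 2006 — 1st Wednesday is 2006-04-05.

2006-03-01, 2006-04-05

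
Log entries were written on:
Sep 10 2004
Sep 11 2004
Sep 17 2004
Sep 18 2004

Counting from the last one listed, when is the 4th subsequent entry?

Every event lands on a Friday or Saturday (gaps cycle 1, 6, 1).
So the schedule is: every Friday and Saturday.
The following Friday is Sep 24 2004.
Next Saturday: Sep 25 2004.
The following Friday is Oct 1 2004.
The following Saturday is Oct 2 2004.

Oct 2 2004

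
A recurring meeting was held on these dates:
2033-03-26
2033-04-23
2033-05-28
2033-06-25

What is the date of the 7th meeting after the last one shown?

All dates are Saturdays, 28, 35, 28 days apart.
Specifically, the 4th Saturday of each month.
4th Saturday of July 2033: 2033-07-23.
August 2033 — 4th Saturday is 2033-08-27.
4th Saturday of September 2033: 2033-09-24.
October 2033 — 4th Saturday is 2033-10-22.
November 2033 — 4th Saturday is 2033-11-26.
4th Saturday of December 2033: 2033-12-24.
4th Saturday of January 2034: 2034-01-28.

2034-01-28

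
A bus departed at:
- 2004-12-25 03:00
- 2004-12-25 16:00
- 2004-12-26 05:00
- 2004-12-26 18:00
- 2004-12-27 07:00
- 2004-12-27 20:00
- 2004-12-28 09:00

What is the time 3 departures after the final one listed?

Spacing: 13, 13, 13, 13, 13, 13 h — constant 13 h.
2004-12-28 09:00 + 13 h = 2004-12-28 22:00.
2004-12-28 22:00 + 13 h = 2004-12-29 11:00.
2004-12-29 11:00 + 13 h = 2004-12-30 00:00.

2004-12-30 00:00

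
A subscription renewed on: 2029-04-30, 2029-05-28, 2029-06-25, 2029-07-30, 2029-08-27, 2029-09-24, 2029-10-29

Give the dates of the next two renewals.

2029-11-26, 2029-12-31

Every date is a Monday; gaps 28, 28, 35, 28, 28, 35 days.
Each is the last Monday of its month (at least one falls on the 29th or later, ruling out '4th Monday').
Last Monday of November 2029: 2029-11-26.
December 2029 ends with Monday 2029-12-31.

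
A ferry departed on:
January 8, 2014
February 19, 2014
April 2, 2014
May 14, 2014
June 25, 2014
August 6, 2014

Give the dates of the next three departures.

September 17, 2014; October 29, 2014; December 10, 2014

The spacing is 42, 42, 42, 42, 42 days — always 42 days.
August 6, 2014 + 42 days = September 17, 2014.
September 17, 2014 + 42 days = October 29, 2014.
October 29, 2014 + 42 days = December 10, 2014.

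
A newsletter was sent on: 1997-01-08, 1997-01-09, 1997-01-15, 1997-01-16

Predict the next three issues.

1997-01-22, 1997-01-23, 1997-01-29

The gap pattern 1, 6, 1 repeats every 2 events.
These are the Wednesdays and Thursdays of each week.
Next Wednesday: 1997-01-22.
Next Thursday: 1997-01-23.
Next Wednesday: 1997-01-29.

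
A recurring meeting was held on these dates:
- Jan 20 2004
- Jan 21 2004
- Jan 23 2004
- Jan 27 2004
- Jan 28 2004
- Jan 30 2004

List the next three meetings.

Feb 3 2004, Feb 4 2004, Feb 6 2004

Every event lands on a Tuesday or Wednesday or Friday (gaps cycle 1, 2, 4, 1, 2).
So the schedule is: every Tuesday, Wednesday and Friday.
Next Tuesday: Feb 3 2004.
Next Wednesday: Feb 4 2004.
Next Friday: Feb 6 2004.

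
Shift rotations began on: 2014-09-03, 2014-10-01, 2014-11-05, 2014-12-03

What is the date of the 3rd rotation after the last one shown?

2015-03-04

All dates are Wednesdays, 28, 35, 28 days apart.
Specifically, the 1st Wednesday of each month.
1st Wednesday of January 2015: 2015-01-07.
February 2015 — 1st Wednesday is 2015-02-04.
March 2015 — 1st Wednesday is 2015-03-04.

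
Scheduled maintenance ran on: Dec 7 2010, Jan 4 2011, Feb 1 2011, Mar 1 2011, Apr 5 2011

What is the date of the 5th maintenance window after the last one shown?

Sep 6 2011

These are Tuesdays at 28- or 35-day spacing (28, 28, 28, 35).
The pattern: 1st Tuesday of the month.
May 2011 — 1st Tuesday is May 3 2011.
1st Tuesday of June 2011: Jun 7 2011.
July 2011 — 1st Tuesday is Jul 5 2011.
1st Tuesday of August 2011: Aug 2 2011.
1st Tuesday of September 2011: Sep 6 2011.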